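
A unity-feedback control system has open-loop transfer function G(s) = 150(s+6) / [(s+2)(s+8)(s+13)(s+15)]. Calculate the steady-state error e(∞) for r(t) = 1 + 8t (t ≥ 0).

The open loop has no poles at the origin → type 0 system. Treating each term separately:
  • 1: e_ss = 1/(1+K_p) with K_p=15/52 → 52/67.
  • 8t: a type-0 system cannot track it, e_ss → ∞.
The unbounded component dominates.

infinity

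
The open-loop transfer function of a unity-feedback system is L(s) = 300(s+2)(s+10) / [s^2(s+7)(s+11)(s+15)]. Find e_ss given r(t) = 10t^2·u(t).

System type = 2 (two poles at s=0).
K_a = lim_{s→0} s^2·L(s) = 300·2·10 / (7·11·15) = 400/77.
r(t) = 10t^2 gives R(s) = 20/s^3.
e_ss = 20/K_a = 20/(400/77) = 3.85.

3.85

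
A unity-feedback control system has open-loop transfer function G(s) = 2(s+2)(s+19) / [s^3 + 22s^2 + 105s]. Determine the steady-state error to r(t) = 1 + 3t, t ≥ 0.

315/76

Lowest-order denominator term is 105s, so the open loop has 1 pole at the origin → type 1 system. Treating each term separately:
  • 1: tracked with zero error.
  • 3t: e_ss = 3/K_v with K_v=76/105 → 315/76.
Total e_ss = 315/76.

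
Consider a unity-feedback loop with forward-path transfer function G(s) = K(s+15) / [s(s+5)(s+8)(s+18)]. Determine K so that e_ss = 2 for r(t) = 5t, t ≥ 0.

120

System type = 1 (one pole at s=0).
K_v = lim_{s→0} s·G(s) = K·15 / (5·8·18) = (1/48)·K.
e_ss = 5/K_v = 2 ⇒ K_v = 2.5 ⇒ K = 2.5/(1/48) = 120.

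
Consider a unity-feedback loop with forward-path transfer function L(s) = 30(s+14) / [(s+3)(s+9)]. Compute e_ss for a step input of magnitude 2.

The open loop has no poles at the origin → type 0 system.
K_p = lim_{s→0} L(s) = 30·14 / (3·9) = 140/9.
e_ss = 2/(1 + K_p) = 2/(149/9) = 18/149.

18/149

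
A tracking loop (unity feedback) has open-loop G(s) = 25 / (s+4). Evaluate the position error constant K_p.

6.25

G(s) has no factors of s in the denominator, so the system is type 0.
K_p = lim_{s→0} G(s) = 25 / (4) = 6.25.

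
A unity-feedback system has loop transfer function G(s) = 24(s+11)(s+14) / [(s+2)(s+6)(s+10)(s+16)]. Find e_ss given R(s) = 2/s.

No free integrators in G(s): this is a type 0 system.
K_p = lim_{s→0} G(s) = 24·11·14 / (2·6·10·16) = 1.925.
e_ss = 2/(1 + K_p) = 2/2.925 = 80/117.

80/117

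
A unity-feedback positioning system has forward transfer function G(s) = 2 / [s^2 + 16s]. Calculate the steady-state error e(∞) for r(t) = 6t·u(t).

48

The denominator has no term below 16s — 1 pole at s=0, type 1.
K_v = lim_{s→0} s·G(s) = 2 / 16 = 0.125.
e_ss = 6/K_v = 6/0.125 = 48.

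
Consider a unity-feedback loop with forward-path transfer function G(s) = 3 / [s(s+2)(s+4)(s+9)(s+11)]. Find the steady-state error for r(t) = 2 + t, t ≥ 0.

G(s) has one factor of s in the denominator, so the system is type 1. By superposition:
  • 2: tracked with zero error.
  • t: e_ss = 1/K_v with K_v=1/264 → 264.
Total e_ss = 264.

264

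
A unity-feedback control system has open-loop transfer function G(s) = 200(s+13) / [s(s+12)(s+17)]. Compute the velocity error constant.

650/51

System type = 1 (one pole at s=0).
K_v = lim_{s→0} s·G(s) = 200·13 / (12·17) = 650/51.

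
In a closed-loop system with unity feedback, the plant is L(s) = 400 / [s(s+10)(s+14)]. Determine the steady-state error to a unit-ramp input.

System type = 1 (one pole at s=0).
K_v = lim_{s→0} s·L(s) = 400 / (10·14) = 20/7.
e_ss = 1/K_v = 1/(20/7) = 0.35.

0.35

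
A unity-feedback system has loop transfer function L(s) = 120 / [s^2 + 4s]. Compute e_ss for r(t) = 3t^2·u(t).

infinity

Factoring s from the denominator leaves a polynomial with constant term 4, so the system is type 1.
For a type-1 system K_a = 0, so e_ss to a parabolic input is unbounded.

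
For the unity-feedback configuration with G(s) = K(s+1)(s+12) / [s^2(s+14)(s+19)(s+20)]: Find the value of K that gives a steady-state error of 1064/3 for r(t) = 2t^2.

5

System type = 2 (two poles at s=0).
K_a = lim_{s→0} s^2·G(s) = K·1·12 / (14·19·20) = (3/1330)·K.
e_ss = 4/K_a = 1064/3 ⇒ K_a = 3/266 ⇒ K = (3/266)/(3/1330) = 5.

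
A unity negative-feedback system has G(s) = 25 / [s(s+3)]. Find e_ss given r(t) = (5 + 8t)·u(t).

The open loop has one pole at the origin → type 1 system. By superposition:
  • 5: tracked with zero error.
  • 8t: e_ss = 8/K_v with K_v=25/3 → 0.96.
Total e_ss = 0.96.

0.96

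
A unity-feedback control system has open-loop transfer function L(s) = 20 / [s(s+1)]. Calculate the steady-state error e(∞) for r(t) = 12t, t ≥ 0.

L(s) has one factor of s in the denominator, so the system is type 1.
K_v = lim_{s→0} s·L(s) = 20 / (1) = 20.
e_ss = 12/K_v = 12/20 = 0.6.

0.6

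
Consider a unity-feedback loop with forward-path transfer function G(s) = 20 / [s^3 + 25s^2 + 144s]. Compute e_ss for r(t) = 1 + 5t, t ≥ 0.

36

The denominator has no term below 144s — 1 pole at s=0, type 1. Taking each input component in turn:
  • 1: tracked with zero error.
  • 5t: e_ss = 5/K_v with K_v=5/36 → 36.
Total e_ss = 36.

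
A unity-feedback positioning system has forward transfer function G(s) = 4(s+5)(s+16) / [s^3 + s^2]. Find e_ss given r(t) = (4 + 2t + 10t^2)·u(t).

The denominator has no term below s^2 — 2 poles at s=0, type 2. Taking each input component in turn:
  • 4: tracked with zero error.
  • 2t: tracked with zero error.
  • 10t^2: e_ss = 20/K_a with K_a=320 → 0.0625.
Total e_ss = 0.0625.

0.0625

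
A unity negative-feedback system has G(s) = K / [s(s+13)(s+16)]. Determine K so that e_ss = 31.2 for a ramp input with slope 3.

20

System type = 1 (one pole at s=0).
K_v = lim_{s→0} s·G(s) = K / (13·16) = (1/208)·K.
e_ss = 3/K_v = 31.2 ⇒ K_v = 5/52 ⇒ K = (5/52)/(1/208) = 20.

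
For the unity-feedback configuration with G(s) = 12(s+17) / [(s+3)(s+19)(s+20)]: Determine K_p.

The open loop has no poles at the origin → type 0 system.
K_p = lim_{s→0} G(s) = 12·17 / (3·19·20) = 17/95.

17/95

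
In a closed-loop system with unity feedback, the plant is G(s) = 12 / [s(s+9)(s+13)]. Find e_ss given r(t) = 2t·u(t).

19.5

The open loop has one pole at the origin → type 1 system.
K_v = lim_{s→0} s·G(s) = 12 / (9·13) = 4/39.
e_ss = 2/K_v = 2/(4/39) = 19.5.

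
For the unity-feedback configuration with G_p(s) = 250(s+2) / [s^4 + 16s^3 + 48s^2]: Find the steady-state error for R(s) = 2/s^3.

The denominator has no term below 48s^2 — 2 poles at s=0, type 2.
K_a = lim_{s→0} s^2·G_p(s) = 250·2 / 48 = 125/12.
r(t) = t^2 gives R(s) = 2/s^3.
e_ss = 2/K_a = 2/(125/12) = 0.192.

0.192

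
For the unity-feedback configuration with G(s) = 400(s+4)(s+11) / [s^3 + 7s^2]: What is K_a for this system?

The denominator has no term below 7s^2 — 2 poles at s=0, type 2.
K_a = lim_{s→0} s^2·G(s) = 400·4·11 / 7 = 17600/7.

17600/7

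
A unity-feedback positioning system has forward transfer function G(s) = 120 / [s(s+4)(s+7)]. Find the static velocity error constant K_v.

System type = 1 (one pole at s=0).
K_v = lim_{s→0} s·G(s) = 120 / (4·7) = 30/7.

30/7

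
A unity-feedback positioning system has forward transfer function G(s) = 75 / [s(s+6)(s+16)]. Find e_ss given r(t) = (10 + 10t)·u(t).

The open loop has one pole at the origin → type 1 system. Taking each input component in turn:
  • 10: tracked with zero error.
  • 10t: e_ss = 10/K_v with K_v=25/32 → 12.8.
Total e_ss = 12.8.

12.8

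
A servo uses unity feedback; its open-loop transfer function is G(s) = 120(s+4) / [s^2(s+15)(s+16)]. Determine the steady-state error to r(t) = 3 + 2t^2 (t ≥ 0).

The open loop has two poles at the origin → type 2 system. Taking each input component in turn:
  • 3: tracked with zero error.
  • 2t^2: e_ss = 4/K_a with K_a=2 → 2.
Total e_ss = 2.

2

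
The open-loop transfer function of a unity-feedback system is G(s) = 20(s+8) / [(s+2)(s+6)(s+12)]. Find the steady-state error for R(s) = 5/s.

45/19

G(s) has no factors of s in the denominator, so the system is type 0.
K_p = lim_{s→0} G(s) = 20·8 / (2·6·12) = 10/9.
e_ss = 5/(1 + K_p) = 5/(19/9) = 45/19.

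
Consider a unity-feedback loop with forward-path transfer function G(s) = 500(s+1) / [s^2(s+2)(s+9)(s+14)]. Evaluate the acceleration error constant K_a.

G(s) has two factors of s in the denominator, so the system is type 2.
K_a = lim_{s→0} s^2·G(s) = 500·1 / (2·9·14) = 125/63.

125/63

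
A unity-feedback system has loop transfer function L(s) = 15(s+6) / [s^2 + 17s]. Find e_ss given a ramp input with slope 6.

Lowest-order denominator term is 17s, so the open loop has 1 pole at the origin → type 1 system.
K_v = lim_{s→0} s·L(s) = 15·6 / 17 = 90/17.
e_ss = 6/K_v = 6/(90/17) = 17/15.

17/15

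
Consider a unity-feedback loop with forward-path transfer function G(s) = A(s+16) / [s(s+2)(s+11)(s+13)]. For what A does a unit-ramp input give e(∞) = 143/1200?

150

The open loop has one pole at the origin → type 1 system.
K_v = lim_{s→0} s·G(s) = A·16 / (2·11·13) = (8/143)·A.
e_ss = 1/K_v = 143/1200 ⇒ K_v = 1200/143 ⇒ A = (1200/143)/(8/143) = 150.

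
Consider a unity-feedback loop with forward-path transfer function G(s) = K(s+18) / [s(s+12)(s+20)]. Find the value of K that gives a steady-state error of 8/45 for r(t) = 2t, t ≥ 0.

One free integrator in G(s): this is a type 1 system.
K_v = lim_{s→0} s·G(s) = K·18 / (12·20) = 0.075·K.
e_ss = 2/K_v = 8/45 ⇒ K_v = 11.25 ⇒ K = 11.25/0.075 = 150.

150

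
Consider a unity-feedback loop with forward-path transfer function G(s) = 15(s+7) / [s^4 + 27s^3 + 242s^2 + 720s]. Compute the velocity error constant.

7/48

Factoring s from the denominator leaves a polynomial with constant term 720, so the system is type 1.
K_v = lim_{s→0} s·G(s) = 15·7 / 720 = 7/48.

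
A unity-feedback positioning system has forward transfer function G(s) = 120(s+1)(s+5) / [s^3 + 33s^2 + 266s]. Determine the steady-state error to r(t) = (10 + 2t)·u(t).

The denominator has no term below 266s — 1 pole at s=0, type 1. By superposition:
  • 10: tracked with zero error.
  • 2t: e_ss = 2/K_v with K_v=300/133 → 133/150.
Total e_ss = 133/150.

133/150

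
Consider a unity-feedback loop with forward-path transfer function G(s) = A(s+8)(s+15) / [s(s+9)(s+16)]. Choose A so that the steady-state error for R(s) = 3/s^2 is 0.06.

60

System type = 1 (one pole at s=0).
K_v = lim_{s→0} s·G(s) = A·8·15 / (9·16) = (5/6)·A.
e_ss = 3/K_v = 0.06 ⇒ K_v = 50 ⇒ A = 50/(5/6) = 60.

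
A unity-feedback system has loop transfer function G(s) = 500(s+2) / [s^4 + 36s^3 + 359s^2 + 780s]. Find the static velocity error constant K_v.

50/39

The denominator has no term below 780s — 1 pole at s=0, type 1.
K_v = lim_{s→0} s·G(s) = 500·2 / 780 = 50/39.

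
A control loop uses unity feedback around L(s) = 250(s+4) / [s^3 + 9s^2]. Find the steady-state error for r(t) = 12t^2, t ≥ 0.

The denominator has no term below 9s^2 — 2 poles at s=0, type 2.
K_a = lim_{s→0} s^2·L(s) = 250·4 / 9 = 1000/9.
r(t) = 12t^2 gives R(s) = 24/s^3.
e_ss = 24/K_a = 24/(1000/9) = 0.216.

0.216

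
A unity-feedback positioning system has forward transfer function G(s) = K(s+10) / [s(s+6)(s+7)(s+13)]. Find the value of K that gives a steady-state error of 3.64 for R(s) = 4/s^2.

60

The open loop has one pole at the origin → type 1 system.
K_v = lim_{s→0} s·G(s) = K·10 / (6·7·13) = (5/273)·K.
e_ss = 4/K_v = 3.64 ⇒ K_v = 100/91 ⇒ K = (100/91)/(5/273) = 60.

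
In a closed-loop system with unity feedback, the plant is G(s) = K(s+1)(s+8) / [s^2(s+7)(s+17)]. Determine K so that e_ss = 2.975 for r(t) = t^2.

10

The open loop has two poles at the origin → type 2 system.
K_a = lim_{s→0} s^2·G(s) = K·1·8 / (7·17) = (8/119)·K.
e_ss = 2/K_a = 2.975 ⇒ K_a = 80/119 ⇒ K = (80/119)/(8/119) = 10.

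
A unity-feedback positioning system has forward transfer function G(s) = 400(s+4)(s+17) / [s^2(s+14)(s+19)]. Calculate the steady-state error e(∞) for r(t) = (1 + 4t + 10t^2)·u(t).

System type = 2 (two poles at s=0). Treating each term separately:
  • 1: tracked with zero error.
  • 4t: tracked with zero error.
  • 10t^2: e_ss = 20/K_a with K_a=13600/133 → 133/680.
Total e_ss = 133/680.

133/680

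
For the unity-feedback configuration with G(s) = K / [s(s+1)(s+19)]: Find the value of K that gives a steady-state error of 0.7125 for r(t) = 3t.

The open loop has one pole at the origin → type 1 system.
K_v = lim_{s→0} s·G(s) = K / (1·19) = (1/19)·K.
e_ss = 3/K_v = 0.7125 ⇒ K_v = 80/19 ⇒ K = (80/19)/(1/19) = 80.

80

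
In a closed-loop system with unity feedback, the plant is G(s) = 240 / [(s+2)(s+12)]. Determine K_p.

G(s) has no factors of s in the denominator, so the system is type 0.
K_p = lim_{s→0} G(s) = 240 / (2·12) = 10.

10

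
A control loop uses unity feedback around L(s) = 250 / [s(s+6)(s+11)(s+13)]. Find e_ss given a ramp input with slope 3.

10.296

One free integrator in L(s): this is a type 1 system.
K_v = lim_{s→0} s·L(s) = 250 / (6·11·13) = 125/429.
e_ss = 3/K_v = 3/(125/429) = 10.296.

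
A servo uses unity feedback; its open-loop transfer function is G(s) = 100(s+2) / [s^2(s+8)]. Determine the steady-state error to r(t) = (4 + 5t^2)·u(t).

0.4

The open loop has two poles at the origin → type 2 system. Taking each input component in turn:
  • 4: tracked with zero error.
  • 5t^2: e_ss = 10/K_a with K_a=25 → 0.4.
Total e_ss = 0.4.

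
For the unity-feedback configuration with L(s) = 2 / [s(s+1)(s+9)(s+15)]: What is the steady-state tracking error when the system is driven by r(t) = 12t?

One free integrator in L(s): this is a type 1 system.
K_v = lim_{s→0} s·L(s) = 2 / (1·9·15) = 2/135.
e_ss = 12/K_v = 12/(2/135) = 810.

810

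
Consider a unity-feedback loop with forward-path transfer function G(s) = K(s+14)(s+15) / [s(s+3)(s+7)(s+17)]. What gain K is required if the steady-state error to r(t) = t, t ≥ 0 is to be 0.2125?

The open loop has one pole at the origin → type 1 system.
K_v = lim_{s→0} s·G(s) = K·14·15 / (3·7·17) = (10/17)·K.
e_ss = 1/K_v = 0.2125 ⇒ K_v = 80/17 ⇒ K = (80/17)/(10/17) = 8.

8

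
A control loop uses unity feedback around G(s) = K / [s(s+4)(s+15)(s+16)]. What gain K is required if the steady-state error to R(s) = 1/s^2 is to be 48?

One free integrator in G(s): this is a type 1 system.
K_v = lim_{s→0} s·G(s) = K / (4·15·16) = (1/960)·K.
e_ss = 1/K_v = 48 ⇒ K_v = 1/48 ⇒ K = (1/48)/(1/960) = 20.

20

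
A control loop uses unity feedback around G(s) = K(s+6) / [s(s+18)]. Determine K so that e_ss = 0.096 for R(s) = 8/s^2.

250

One free integrator in G(s): this is a type 1 system.
K_v = lim_{s→0} s·G(s) = K·6 / (18) = (1/3)·K.
e_ss = 8/K_v = 0.096 ⇒ K_v = 250/3 ⇒ K = (250/3)/(1/3) = 250.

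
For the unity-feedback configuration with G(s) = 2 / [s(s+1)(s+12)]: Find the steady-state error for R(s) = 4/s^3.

infinity

System type = 1 (one pole at s=0).
K_a = lim_{s→0} s^2·G(s) = 0; the steady-state error to this parabolic input grows without bound.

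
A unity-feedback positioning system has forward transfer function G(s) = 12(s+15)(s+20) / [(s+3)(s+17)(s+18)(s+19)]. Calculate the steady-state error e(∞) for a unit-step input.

G(s) has no factors of s in the denominator, so the system is type 0.
K_p = lim_{s→0} G(s) = 12·15·20 / (3·17·18·19) = 200/969.
e_ss = 1/(1 + K_p) = 1/(1169/969) = 969/1169.

969/1169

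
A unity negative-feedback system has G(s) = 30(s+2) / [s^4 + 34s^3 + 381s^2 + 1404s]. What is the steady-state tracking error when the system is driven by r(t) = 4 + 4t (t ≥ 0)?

93.6

Lowest-order denominator term is 1404s, so the open loop has 1 pole at the origin → type 1 system. By superposition:
  • 4: tracked with zero error.
  • 4t: e_ss = 4/K_v with K_v=5/117 → 93.6.
Total e_ss = 93.6.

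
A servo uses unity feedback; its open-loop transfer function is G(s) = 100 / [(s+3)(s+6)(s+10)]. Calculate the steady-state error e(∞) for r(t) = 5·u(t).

45/14

System type = 0 (no poles at s=0).
K_p = lim_{s→0} G(s) = 100 / (3·6·10) = 5/9.
e_ss = 5/(1 + K_p) = 5/(14/9) = 45/14.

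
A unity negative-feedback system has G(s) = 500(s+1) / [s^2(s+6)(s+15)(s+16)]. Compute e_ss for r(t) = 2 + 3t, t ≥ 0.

G(s) has two factors of s in the denominator, so the system is type 2. Taking each input component in turn:
  • 2: tracked with zero error.
  • 3t: tracked with zero error.
Total e_ss = 0.

0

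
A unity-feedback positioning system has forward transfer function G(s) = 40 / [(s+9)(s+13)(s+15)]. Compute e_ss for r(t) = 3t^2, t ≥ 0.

The open loop has no poles at the origin → type 0 system.
K_a = lim_{s→0} s^2·G(s) = 0; the steady-state error to this parabolic input grows without bound.

infinity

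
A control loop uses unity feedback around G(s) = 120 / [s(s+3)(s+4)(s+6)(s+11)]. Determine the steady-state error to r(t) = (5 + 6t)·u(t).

G(s) has one factor of s in the denominator, so the system is type 1. Treating each term separately:
  • 5: tracked with zero error.
  • 6t: e_ss = 6/K_v with K_v=5/33 → 39.6.
Total e_ss = 39.6.

39.6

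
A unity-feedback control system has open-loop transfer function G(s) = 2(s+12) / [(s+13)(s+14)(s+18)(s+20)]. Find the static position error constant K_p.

1/2730

The open loop has no poles at the origin → type 0 system.
K_p = lim_{s→0} G(s) = 2·12 / (13·14·18·20) = 1/2730.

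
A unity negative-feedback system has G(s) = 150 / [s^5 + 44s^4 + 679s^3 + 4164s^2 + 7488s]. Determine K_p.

infinity

K_p = lim_{s→0} G(s); with 1 pole at the origin the limit diverges, so K_p = ∞.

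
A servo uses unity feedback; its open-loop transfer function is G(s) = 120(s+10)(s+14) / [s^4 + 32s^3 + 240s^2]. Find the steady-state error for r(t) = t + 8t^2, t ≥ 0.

Lowest-order denominator term is 240s^2, so the open loop has 2 poles at the origin → type 2 system. By superposition:
  • t: tracked with zero error.
  • 8t^2: e_ss = 16/K_a with K_a=70 → 8/35.
Total e_ss = 8/35.

8/35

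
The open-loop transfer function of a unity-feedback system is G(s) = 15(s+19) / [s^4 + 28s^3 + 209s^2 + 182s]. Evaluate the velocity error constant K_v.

Factoring s from the denominator leaves a polynomial with constant term 182, so the system is type 1.
K_v = lim_{s→0} s·G(s) = 15·19 / 182 = 285/182.

285/182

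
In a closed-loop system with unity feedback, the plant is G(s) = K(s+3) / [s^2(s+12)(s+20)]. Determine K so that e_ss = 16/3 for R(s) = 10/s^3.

Two free integrators in G(s): this is a type 2 system.
K_a = lim_{s→0} s^2·G(s) = K·3 / (12·20) = 0.0125·K.
e_ss = 10/K_a = 16/3 ⇒ K_a = 1.875 ⇒ K = 1.875/0.0125 = 150.

150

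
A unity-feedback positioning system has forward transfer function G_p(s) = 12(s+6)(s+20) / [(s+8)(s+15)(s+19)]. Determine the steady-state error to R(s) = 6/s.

114/31

No free integrators in G_p(s): this is a type 0 system.
K_p = lim_{s→0} G_p(s) = 12·6·20 / (8·15·19) = 12/19.
e_ss = 6/(1 + K_p) = 6/(31/19) = 114/31.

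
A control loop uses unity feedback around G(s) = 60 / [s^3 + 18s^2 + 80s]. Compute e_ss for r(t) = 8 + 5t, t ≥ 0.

Factoring s from the denominator leaves a polynomial with constant term 80, so the system is type 1. Taking each input component in turn:
  • 8: tracked with zero error.
  • 5t: e_ss = 5/K_v with K_v=0.75 → 20/3.
Total e_ss = 20/3.

20/3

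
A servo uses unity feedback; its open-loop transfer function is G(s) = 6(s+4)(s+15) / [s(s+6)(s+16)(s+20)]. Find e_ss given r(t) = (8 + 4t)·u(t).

System type = 1 (one pole at s=0). Treating each term separately:
  • 8: tracked with zero error.
  • 4t: e_ss = 4/K_v with K_v=0.1875 → 64/3.
Total e_ss = 64/3.

64/3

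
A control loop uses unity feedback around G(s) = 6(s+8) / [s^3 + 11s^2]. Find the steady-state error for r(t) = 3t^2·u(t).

Factoring s^2 from the denominator leaves a polynomial with constant term 11, so the system is type 2.
K_a = lim_{s→0} s^2·G(s) = 6·8 / 11 = 48/11.
r(t) = 3t^2 gives R(s) = 6/s^3.
e_ss = 6/K_a = 6/(48/11) = 1.375.

1.375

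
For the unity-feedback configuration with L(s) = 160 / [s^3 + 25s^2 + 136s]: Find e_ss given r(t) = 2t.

1.7

Lowest-order denominator term is 136s, so the open loop has 1 pole at the origin → type 1 system.
K_v = lim_{s→0} s·L(s) = 160 / 136 = 20/17.
e_ss = 2/K_v = 2/(20/17) = 1.7.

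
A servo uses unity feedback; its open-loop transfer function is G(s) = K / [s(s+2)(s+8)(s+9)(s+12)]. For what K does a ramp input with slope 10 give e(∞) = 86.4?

One free integrator in G(s): this is a type 1 system.
K_v = lim_{s→0} s·G(s) = K / (2·8·9·12) = (1/1728)·K.
e_ss = 10/K_v = 86.4 ⇒ K_v = 25/216 ⇒ K = (25/216)/(1/1728) = 200.

200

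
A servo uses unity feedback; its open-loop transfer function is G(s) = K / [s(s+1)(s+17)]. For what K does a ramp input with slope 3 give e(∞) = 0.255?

200

One free integrator in G(s): this is a type 1 system.
K_v = lim_{s→0} s·G(s) = K / (1·17) = (1/17)·K.
e_ss = 3/K_v = 0.255 ⇒ K_v = 200/17 ⇒ K = (200/17)/(1/17) = 200.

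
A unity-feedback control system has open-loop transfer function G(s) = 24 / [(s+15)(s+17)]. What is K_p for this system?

8/85

No free integrators in G(s): this is a type 0 system.
K_p = lim_{s→0} G(s) = 24 / (15·17) = 8/85.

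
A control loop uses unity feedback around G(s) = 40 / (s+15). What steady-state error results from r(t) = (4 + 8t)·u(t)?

infinity

G(s) has no factors of s in the denominator, so the system is type 0. Treating each term separately:
  • 4: e_ss = 4/(1+K_p) with K_p=8/3 → 12/11.
  • 8t: a type-0 system cannot track it, e_ss → ∞.
The unbounded component dominates.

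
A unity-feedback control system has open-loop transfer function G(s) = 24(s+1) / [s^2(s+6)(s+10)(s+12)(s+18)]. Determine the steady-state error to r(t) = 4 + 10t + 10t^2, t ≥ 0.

10800

System type = 2 (two poles at s=0). By superposition:
  • 4: tracked with zero error.
  • 10t: tracked with zero error.
  • 10t^2: e_ss = 20/K_a with K_a=1/540 → 10800.
Total e_ss = 10800.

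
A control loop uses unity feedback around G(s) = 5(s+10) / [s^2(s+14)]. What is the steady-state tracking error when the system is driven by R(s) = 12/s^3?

3.36

System type = 2 (two poles at s=0).
K_a = lim_{s→0} s^2·G(s) = 5·10 / (14) = 25/7.
r(t) = 6t^2 gives R(s) = 12/s^3.
e_ss = 12/K_a = 12/(25/7) = 3.36.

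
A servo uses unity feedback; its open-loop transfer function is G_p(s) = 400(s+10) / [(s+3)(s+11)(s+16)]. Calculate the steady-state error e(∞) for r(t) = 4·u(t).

System type = 0 (no poles at s=0).
K_p = lim_{s→0} G_p(s) = 400·10 / (3·11·16) = 250/33.
e_ss = 4/(1 + K_p) = 4/(283/33) = 132/283.

132/283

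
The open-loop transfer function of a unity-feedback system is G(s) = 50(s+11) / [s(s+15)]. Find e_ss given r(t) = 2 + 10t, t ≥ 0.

3/11

System type = 1 (one pole at s=0). Treating each term separately:
  • 2: tracked with zero error.
  • 10t: e_ss = 10/K_v with K_v=110/3 → 3/11.
Total e_ss = 3/11.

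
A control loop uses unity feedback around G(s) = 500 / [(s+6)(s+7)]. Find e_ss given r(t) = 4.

84/271

No free integrators in G(s): this is a type 0 system.
K_p = lim_{s→0} G(s) = 500 / (6·7) = 250/21.
e_ss = 4/(1 + K_p) = 4/(271/21) = 84/271.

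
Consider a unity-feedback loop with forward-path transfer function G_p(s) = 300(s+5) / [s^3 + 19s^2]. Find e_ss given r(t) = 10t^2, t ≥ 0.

Factoring s^2 from the denominator leaves a polynomial with constant term 19, so the system is type 2.
K_a = lim_{s→0} s^2·G_p(s) = 300·5 / 19 = 1500/19.
r(t) = 10t^2 gives R(s) = 20/s^3.
e_ss = 20/K_a = 20/(1500/19) = 19/75.

19/75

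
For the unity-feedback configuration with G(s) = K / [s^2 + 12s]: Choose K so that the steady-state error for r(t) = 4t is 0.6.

80

Lowest-order denominator term is 12s, so the open loop has 1 pole at the origin → type 1 system.
K_v = lim_{s→0} s·G(s) = K / 12 = (1/12)·K.
e_ss = 4/K_v = 0.6 ⇒ K_v = 20/3 ⇒ K = (20/3)/(1/12) = 80.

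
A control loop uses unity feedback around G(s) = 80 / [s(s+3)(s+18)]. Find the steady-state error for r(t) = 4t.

2.7

G(s) has one factor of s in the denominator, so the system is type 1.
K_v = lim_{s→0} s·G(s) = 80 / (3·18) = 40/27.
e_ss = 4/K_v = 4/(40/27) = 2.7.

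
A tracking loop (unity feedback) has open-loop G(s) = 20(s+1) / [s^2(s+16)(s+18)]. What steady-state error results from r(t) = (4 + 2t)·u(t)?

G(s) has two factors of s in the denominator, so the system is type 2. Treating each term separately:
  • 4: tracked with zero error.
  • 2t: tracked with zero error.
Total e_ss = 0.

0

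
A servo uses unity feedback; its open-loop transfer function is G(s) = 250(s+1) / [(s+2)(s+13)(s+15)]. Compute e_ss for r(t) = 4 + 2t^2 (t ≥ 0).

System type = 0 (no poles at s=0). By superposition:
  • 4: e_ss = 4/(1+K_p) with K_p=25/39 → 2.4375.
  • 2t^2: a type-0 system cannot track it, e_ss → ∞.
The unbounded component dominates.

infinity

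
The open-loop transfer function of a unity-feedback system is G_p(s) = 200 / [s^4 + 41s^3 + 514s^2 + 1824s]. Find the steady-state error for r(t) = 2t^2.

The denominator has no term below 1824s — 1 pole at s=0, type 1.
For a type-1 system K_a = 0, so e_ss to a parabolic input is unbounded.

infinity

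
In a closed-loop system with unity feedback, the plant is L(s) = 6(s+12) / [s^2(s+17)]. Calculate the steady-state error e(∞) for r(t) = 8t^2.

34/9

L(s) has two factors of s in the denominator, so the system is type 2.
K_a = lim_{s→0} s^2·L(s) = 6·12 / (17) = 72/17.
r(t) = 8t^2 gives R(s) = 16/s^3.
e_ss = 16/K_a = 16/(72/17) = 34/9.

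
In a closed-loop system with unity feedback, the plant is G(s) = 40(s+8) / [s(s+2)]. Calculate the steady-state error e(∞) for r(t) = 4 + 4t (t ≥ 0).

System type = 1 (one pole at s=0). Treating each term separately:
  • 4: tracked with zero error.
  • 4t: e_ss = 4/K_v with K_v=160 → 0.025.
Total e_ss = 0.025.

0.025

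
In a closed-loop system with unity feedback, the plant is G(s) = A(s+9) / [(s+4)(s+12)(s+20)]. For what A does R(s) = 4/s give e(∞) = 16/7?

80

The open loop has no poles at the origin → type 0 system.
K_p = lim_{s→0} G(s) = A·9 / (4·12·20) = (3/320)·A.
e_ss = 4/(1 + K_p) = 16/7 ⇒ 1 + (3/320)·A = 1.75 ⇒ A = 80.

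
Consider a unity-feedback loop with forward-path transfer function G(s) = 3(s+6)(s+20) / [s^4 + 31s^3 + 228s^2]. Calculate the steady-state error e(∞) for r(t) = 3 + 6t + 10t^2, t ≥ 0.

38/3

Factoring s^2 from the denominator leaves a polynomial with constant term 228, so the system is type 2. By superposition:
  • 3: tracked with zero error.
  • 6t: tracked with zero error.
  • 10t^2: e_ss = 20/K_a with K_a=30/19 → 38/3.
Total e_ss = 38/3.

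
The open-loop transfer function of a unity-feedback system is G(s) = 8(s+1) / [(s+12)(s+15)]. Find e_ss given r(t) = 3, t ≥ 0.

135/47

G(s) has no factors of s in the denominator, so the system is type 0.
K_p = lim_{s→0} G(s) = 8·1 / (12·15) = 2/45.
e_ss = 3/(1 + K_p) = 3/(47/45) = 135/47.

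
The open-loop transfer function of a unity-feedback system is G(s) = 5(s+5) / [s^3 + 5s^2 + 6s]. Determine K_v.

Lowest-order denominator term is 6s, so the open loop has 1 pole at the origin → type 1 system.
K_v = lim_{s→0} s·G(s) = 5·5 / 6 = 25/6.

25/6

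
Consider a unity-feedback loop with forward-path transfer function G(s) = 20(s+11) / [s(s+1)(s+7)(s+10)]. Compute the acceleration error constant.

0

System type = 1 (one pole at s=0).
K_a = lim_{s→0} s^2·G(s) = 0 (the extra factor of s kills the finite limit).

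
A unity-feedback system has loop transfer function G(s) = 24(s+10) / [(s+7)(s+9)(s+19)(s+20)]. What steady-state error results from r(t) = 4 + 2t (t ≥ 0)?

The open loop has no poles at the origin → type 0 system. Treating each term separately:
  • 4: e_ss = 4/(1+K_p) with K_p=4/399 → 1596/403.
  • 2t: a type-0 system cannot track it, e_ss → ∞.
The unbounded component dominates.

infinity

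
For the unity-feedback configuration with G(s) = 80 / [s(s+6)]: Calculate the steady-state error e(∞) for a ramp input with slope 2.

One free integrator in G(s): this is a type 1 system.
K_v = lim_{s→0} s·G(s) = 80 / (6) = 40/3.
e_ss = 2/K_v = 2/(40/3) = 0.15.

0.15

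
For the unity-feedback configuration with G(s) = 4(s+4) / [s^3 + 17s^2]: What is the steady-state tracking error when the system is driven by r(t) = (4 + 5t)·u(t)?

Factoring s^2 from the denominator leaves a polynomial with constant term 17, so the system is type 2. Taking each input component in turn:
  • 4: tracked with zero error.
  • 5t: tracked with zero error.
Total e_ss = 0.

0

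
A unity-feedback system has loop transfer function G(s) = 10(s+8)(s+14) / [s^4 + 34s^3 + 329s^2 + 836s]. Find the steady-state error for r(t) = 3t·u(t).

627/280

Factoring s from the denominator leaves a polynomial with constant term 836, so the system is type 1.
K_v = lim_{s→0} s·G(s) = 10·8·14 / 836 = 280/209.
e_ss = 3/K_v = 3/(280/209) = 627/280.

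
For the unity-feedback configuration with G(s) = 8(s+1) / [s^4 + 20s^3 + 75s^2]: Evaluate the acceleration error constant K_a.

Lowest-order denominator term is 75s^2, so the open loop has 2 poles at the origin → type 2 system.
K_a = lim_{s→0} s^2·G(s) = 8·1 / 75 = 8/75.

8/75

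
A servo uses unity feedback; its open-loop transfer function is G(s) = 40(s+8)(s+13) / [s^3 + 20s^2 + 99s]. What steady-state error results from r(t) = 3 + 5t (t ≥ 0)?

99/832

Lowest-order denominator term is 99s, so the open loop has 1 pole at the origin → type 1 system. Treating each term separately:
  • 3: tracked with zero error.
  • 5t: e_ss = 5/K_v with K_v=4160/99 → 99/832.
Total e_ss = 99/832.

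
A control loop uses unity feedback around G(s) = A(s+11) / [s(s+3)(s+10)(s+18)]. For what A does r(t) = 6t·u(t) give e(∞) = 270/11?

12

G(s) has one factor of s in the denominator, so the system is type 1.
K_v = lim_{s→0} s·G(s) = A·11 / (3·10·18) = (11/540)·A.
e_ss = 6/K_v = 270/11 ⇒ K_v = 11/45 ⇒ A = (11/45)/(11/540) = 12.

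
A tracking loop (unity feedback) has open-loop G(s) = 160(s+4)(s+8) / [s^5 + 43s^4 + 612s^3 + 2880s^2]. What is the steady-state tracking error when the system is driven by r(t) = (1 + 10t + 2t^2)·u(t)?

2.25

Lowest-order denominator term is 2880s^2, so the open loop has 2 poles at the origin → type 2 system. By superposition:
  • 1: tracked with zero error.
  • 10t: tracked with zero error.
  • 2t^2: e_ss = 4/K_a with K_a=16/9 → 2.25.
Total e_ss = 2.25.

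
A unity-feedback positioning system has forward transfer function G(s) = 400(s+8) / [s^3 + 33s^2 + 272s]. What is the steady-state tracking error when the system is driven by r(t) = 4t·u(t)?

The denominator has no term below 272s — 1 pole at s=0, type 1.
K_v = lim_{s→0} s·G(s) = 400·8 / 272 = 200/17.
e_ss = 4/K_v = 4/(200/17) = 0.34.

0.34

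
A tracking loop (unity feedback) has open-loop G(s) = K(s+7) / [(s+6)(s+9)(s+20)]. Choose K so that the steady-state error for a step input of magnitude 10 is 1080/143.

G(s) has no factors of s in the denominator, so the system is type 0.
K_p = lim_{s→0} G(s) = K·7 / (6·9·20) = (7/1080)·K.
e_ss = 10/(1 + K_p) = 1080/143 ⇒ 1 + (7/1080)·K = 143/108 ⇒ K = 50.

50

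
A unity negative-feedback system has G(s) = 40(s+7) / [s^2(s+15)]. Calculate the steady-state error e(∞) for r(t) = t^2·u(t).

The open loop has two poles at the origin → type 2 system.
K_a = lim_{s→0} s^2·G(s) = 40·7 / (15) = 56/3.
r(t) = t^2 gives R(s) = 2/s^3.
e_ss = 2/K_a = 2/(56/3) = 3/28.

3/28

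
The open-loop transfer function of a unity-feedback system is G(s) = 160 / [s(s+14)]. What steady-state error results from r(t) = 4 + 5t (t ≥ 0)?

System type = 1 (one pole at s=0). By superposition:
  • 4: tracked with zero error.
  • 5t: e_ss = 5/K_v with K_v=80/7 → 0.4375.
Total e_ss = 0.4375.

0.4375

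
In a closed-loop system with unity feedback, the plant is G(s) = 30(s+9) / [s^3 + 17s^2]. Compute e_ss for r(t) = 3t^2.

17/45

Factoring s^2 from the denominator leaves a polynomial with constant term 17, so the system is type 2.
K_a = lim_{s→0} s^2·G(s) = 30·9 / 17 = 270/17.
r(t) = 3t^2 gives R(s) = 6/s^3.
e_ss = 6/K_a = 6/(270/17) = 17/45.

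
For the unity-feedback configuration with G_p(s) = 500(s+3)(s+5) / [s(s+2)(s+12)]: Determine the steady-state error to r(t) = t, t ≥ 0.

0.0032

G_p(s) has one factor of s in the denominator, so the system is type 1.
K_v = lim_{s→0} s·G_p(s) = 500·3·5 / (2·12) = 312.5.
e_ss = 1/K_v = 1/312.5 = 0.0032.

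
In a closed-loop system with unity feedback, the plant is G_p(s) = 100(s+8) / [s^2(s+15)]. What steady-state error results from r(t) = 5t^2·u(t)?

0.1875

The open loop has two poles at the origin → type 2 system.
K_a = lim_{s→0} s^2·G_p(s) = 100·8 / (15) = 160/3.
r(t) = 5t^2 gives R(s) = 10/s^3.
e_ss = 10/K_a = 10/(160/3) = 0.1875.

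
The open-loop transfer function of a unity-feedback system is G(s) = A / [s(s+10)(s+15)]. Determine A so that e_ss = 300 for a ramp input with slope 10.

5

System type = 1 (one pole at s=0).
K_v = lim_{s→0} s·G(s) = A / (10·15) = (1/150)·A.
e_ss = 10/K_v = 300 ⇒ K_v = 1/30 ⇒ A = (1/30)/(1/150) = 5.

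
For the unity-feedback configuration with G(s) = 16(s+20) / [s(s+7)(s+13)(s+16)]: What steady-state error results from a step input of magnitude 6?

System type = 1 (one pole at s=0).
A type-1 system has K_p = ∞, so it tracks a step input with zero steady-state error.

0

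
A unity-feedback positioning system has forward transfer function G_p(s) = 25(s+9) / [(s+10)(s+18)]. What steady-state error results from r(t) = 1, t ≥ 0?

4/9

No free integrators in G_p(s): this is a type 0 system.
K_p = lim_{s→0} G_p(s) = 25·9 / (10·18) = 1.25.
e_ss = 1/(1 + K_p) = 1/2.25 = 4/9.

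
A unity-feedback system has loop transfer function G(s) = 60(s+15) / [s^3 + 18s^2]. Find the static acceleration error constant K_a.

Lowest-order denominator term is 18s^2, so the open loop has 2 poles at the origin → type 2 system.
K_a = lim_{s→0} s^2·G(s) = 60·15 / 18 = 50.

50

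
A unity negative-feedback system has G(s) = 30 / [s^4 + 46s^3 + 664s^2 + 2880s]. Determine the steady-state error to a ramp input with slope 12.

1152

Factoring s from the denominator leaves a polynomial with constant term 2880, so the system is type 1.
K_v = lim_{s→0} s·G(s) = 30 / 2880 = 1/96.
e_ss = 12/K_v = 12/(1/96) = 1152.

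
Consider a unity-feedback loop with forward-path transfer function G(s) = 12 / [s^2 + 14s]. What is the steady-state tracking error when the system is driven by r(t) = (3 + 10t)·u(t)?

35/3

Factoring s from the denominator leaves a polynomial with constant term 14, so the system is type 1. Treating each term separately:
  • 3: tracked with zero error.
  • 10t: e_ss = 10/K_v with K_v=6/7 → 35/3.
Total e_ss = 35/3.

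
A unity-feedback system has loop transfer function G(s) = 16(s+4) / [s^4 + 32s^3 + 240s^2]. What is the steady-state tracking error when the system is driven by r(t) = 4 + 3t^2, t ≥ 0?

22.5

Lowest-order denominator term is 240s^2, so the open loop has 2 poles at the origin → type 2 system. Taking each input component in turn:
  • 4: tracked with zero error.
  • 3t^2: e_ss = 6/K_a with K_a=4/15 → 22.5.
Total e_ss = 22.5.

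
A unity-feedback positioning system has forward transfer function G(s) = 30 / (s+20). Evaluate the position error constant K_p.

1.5

G(s) has no factors of s in the denominator, so the system is type 0.
K_p = lim_{s→0} G(s) = 30 / (20) = 1.5.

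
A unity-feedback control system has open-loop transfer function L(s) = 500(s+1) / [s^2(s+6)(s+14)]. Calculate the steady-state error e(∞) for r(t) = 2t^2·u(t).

0.672

The open loop has two poles at the origin → type 2 system.
K_a = lim_{s→0} s^2·L(s) = 500·1 / (6·14) = 125/21.
r(t) = 2t^2 gives R(s) = 4/s^3.
e_ss = 4/K_a = 4/(125/21) = 0.672.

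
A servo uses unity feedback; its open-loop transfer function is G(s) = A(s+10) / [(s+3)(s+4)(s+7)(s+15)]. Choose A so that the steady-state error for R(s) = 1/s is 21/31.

System type = 0 (no poles at s=0).
K_p = lim_{s→0} G(s) = A·10 / (3·4·7·15) = (1/126)·A.
e_ss = 1/(1 + K_p) = 21/31 ⇒ 1 + (1/126)·A = 31/21 ⇒ A = 60.

60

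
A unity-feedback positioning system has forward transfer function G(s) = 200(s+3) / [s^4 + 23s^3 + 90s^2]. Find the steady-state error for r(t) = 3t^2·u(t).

0.9

The denominator has no term below 90s^2 — 2 poles at s=0, type 2.
K_a = lim_{s→0} s^2·G(s) = 200·3 / 90 = 20/3.
r(t) = 3t^2 gives R(s) = 6/s^3.
e_ss = 6/K_a = 6/(20/3) = 0.9.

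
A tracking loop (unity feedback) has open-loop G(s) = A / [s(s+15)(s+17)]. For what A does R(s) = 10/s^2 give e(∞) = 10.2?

System type = 1 (one pole at s=0).
K_v = lim_{s→0} s·G(s) = A / (15·17) = (1/255)·A.
e_ss = 10/K_v = 10.2 ⇒ K_v = 50/51 ⇒ A = (50/51)/(1/255) = 250.

250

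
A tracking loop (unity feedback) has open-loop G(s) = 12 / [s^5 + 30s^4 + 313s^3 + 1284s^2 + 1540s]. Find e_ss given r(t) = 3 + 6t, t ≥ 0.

Factoring s from the denominator leaves a polynomial with constant term 1540, so the system is type 1. By superposition:
  • 3: tracked with zero error.
  • 6t: e_ss = 6/K_v with K_v=3/385 → 770.
Total e_ss = 770.

770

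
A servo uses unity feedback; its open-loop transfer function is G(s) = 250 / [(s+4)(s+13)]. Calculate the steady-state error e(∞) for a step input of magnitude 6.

The open loop has no poles at the origin → type 0 system.
K_p = lim_{s→0} G(s) = 250 / (4·13) = 125/26.
e_ss = 6/(1 + K_p) = 6/(151/26) = 156/151.

156/151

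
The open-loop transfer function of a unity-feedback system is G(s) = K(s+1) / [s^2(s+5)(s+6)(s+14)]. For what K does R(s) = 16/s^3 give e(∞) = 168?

40

Two free integrators in G(s): this is a type 2 system.
K_a = lim_{s→0} s^2·G(s) = K·1 / (5·6·14) = (1/420)·K.
e_ss = 16/K_a = 168 ⇒ K_a = 2/21 ⇒ K = (2/21)/(1/420) = 40.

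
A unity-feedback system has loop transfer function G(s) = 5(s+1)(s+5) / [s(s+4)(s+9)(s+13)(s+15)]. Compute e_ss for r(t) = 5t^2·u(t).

infinity

System type = 1 (one pole at s=0).
K_a = lim_{s→0} s^2·G(s) = 0; the steady-state error to this parabolic input grows without bound.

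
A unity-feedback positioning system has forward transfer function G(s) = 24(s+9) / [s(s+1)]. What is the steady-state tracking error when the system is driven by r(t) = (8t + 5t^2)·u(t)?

The open loop has one pole at the origin → type 1 system. By superposition:
  • 8t: e_ss = 8/K_v with K_v=216 → 1/27.
  • 5t^2: a type-1 system cannot track it, e_ss → ∞.
The unbounded component dominates.

infinity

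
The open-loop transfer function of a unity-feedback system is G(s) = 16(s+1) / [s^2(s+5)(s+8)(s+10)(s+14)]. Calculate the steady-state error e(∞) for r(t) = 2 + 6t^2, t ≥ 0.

4200

The open loop has two poles at the origin → type 2 system. Treating each term separately:
  • 2: tracked with zero error.
  • 6t^2: e_ss = 12/K_a with K_a=1/350 → 4200.
Total e_ss = 4200.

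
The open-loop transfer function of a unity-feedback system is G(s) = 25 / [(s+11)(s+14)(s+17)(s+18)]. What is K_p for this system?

System type = 0 (no poles at s=0).
K_p = lim_{s→0} G(s) = 25 / (11·14·17·18) = 25/47124.

25/47124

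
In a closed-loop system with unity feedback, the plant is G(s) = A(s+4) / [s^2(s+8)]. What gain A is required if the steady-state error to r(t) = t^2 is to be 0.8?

The open loop has two poles at the origin → type 2 system.
K_a = lim_{s→0} s^2·G(s) = A·4 / (8) = 0.5·A.
e_ss = 2/K_a = 0.8 ⇒ K_a = 2.5 ⇒ A = 2.5/0.5 = 5.

5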